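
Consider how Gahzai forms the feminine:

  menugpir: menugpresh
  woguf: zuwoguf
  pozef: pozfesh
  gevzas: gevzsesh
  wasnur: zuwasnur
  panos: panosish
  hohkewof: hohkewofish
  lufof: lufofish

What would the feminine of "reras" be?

woguf and hohkewof both end in -f yet inflect differently (zuwoguf, hohkewofish), so the final letter is not what conditions the rule; the last vowel is.
"reras" has last vowel 'a'. The one such stem in the data (gevzas → gevzsesh) deletes the last vowel and adds -esh (as do menugpir, pozef), so the same rule applies.
The other patterns: stems whose last vowel is 'u' add the prefix zu-; stems whose last vowel is 'o' add -ish.
So reras → rersesh.

rersesh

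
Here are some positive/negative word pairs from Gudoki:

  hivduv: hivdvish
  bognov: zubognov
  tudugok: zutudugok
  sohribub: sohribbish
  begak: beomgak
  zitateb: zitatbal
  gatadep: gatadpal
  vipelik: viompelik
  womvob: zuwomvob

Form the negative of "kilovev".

hivduv and bognov both end in -v yet inflect differently (hivdvish, zubognov), so the final letter is not what conditions the rule; the last vowel is.
"kilovev" has last vowel 'e'. The stems whose last vowel is 'e' (zitateb → zitatbal, gatadep → gatadpal) delete the last vowel and add -al.
So kilovev → kilovval.

kilovval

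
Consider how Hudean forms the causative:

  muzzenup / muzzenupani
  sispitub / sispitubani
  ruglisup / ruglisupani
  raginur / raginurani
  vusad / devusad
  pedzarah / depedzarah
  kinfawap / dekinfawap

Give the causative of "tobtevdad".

muzzenup and kinfawap both end in -p yet inflect differently (muzzenupani, dekinfawap), so the final letter is not what conditions the rule; the last vowel is.
"tobtevdad" has last vowel 'a'. The stems whose last vowel is 'a' (vusad → devusad, pedzarah → depedzarah, kinfawap → dekinfawap) add the prefix de-.
So tobtevdad → detobtevdad.

detobtevdad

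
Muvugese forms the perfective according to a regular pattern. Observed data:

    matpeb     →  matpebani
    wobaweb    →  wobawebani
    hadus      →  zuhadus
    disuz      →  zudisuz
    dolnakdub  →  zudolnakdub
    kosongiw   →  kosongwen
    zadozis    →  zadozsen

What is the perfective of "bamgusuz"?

"bamgusuz" has last vowel 'u'. The stems whose last vowel is 'u' (hadus → zuhadus, disuz → zudisuz, dolnakdub → zudolnakdub) add the prefix zu-.
So bamgusuz → zubamgusuz.

zubamgusuz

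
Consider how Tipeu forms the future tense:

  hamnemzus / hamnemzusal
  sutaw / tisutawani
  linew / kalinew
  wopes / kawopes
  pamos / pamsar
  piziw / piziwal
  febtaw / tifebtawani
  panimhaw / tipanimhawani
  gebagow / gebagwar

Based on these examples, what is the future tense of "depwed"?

febtaw and linew both end in -w yet inflect differently (tifebtawani, kalinew), so the final letter is not what conditions the rule; the last vowel is.
"depwed" has last vowel 'e'. The stems whose last vowel is 'e' (linew → kalinew, wopes → kawopes) add the prefix ka-.
So depwed → kadepwed.

kadepwed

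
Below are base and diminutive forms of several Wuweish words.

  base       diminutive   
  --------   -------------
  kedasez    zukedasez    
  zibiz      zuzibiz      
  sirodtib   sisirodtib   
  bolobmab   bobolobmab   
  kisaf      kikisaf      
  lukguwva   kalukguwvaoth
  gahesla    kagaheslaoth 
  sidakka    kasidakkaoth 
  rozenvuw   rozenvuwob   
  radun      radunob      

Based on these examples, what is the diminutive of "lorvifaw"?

zibiz and sirodtib both have last vowel 'i' yet inflect differently (zuzibiz, sisirodtib), so the last vowel is not what conditions the rule; the final letter is.
"lorvifaw" ends in -w. The one such stem in the data (rozenvuw → rozenvuwob) adds -ob, so the same rule applies.
The other patterns: stems ending in -z add the prefix zu-; stems ending in -b or -f repeat the first consonant+vowel as a prefix; stems ending in -a add ka- … -oth around the stem.
So lorvifaw → lorvifawob.

lorvifawob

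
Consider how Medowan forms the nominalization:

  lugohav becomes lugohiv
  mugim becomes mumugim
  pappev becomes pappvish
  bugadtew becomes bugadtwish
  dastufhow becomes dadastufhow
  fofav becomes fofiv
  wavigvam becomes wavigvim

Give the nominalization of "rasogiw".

rarasogiw

fofav and pappev both end in -v yet inflect differently (fofiv, pappvish), so the final letter is not what conditions the rule; the last vowel is.
"rasogiw" has last vowel 'i'. The one such stem in the data (mugim → mumugim) repeats the first consonant+vowel as a prefix (as does dastufhow), so the same rule applies.
The other patterns: stems whose last vowel is 'a' change the last vowel to 'i'; stems whose last vowel is 'e' delete the last vowel and add -ish.
So rasogiw → rarasogiw.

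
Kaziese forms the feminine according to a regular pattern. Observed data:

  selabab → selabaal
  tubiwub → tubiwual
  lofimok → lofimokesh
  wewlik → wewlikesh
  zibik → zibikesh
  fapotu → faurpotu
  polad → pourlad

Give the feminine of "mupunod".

tubiwub and fapotu both have last vowel 'u' yet inflect differently (tubiwual, faurpotu), so the last vowel is not what conditions the rule; the final letter is.
"mupunod" ends in -d. The one such stem in the data (polad → pourlad) inserts -ur- after the first vowel (as does fapotu), so the same rule applies.
So mupunod → muurpunod.

muurpunod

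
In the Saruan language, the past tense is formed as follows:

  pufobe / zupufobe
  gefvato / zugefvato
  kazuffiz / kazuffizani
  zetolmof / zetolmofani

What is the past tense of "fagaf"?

"fagaf" ends in a consonant. The stems ending in a consonant (kazuffiz → kazuffizani, zetolmof → zetolmofani) add -ani.
The other pattern: stems ending in a vowel add the prefix zu-.
So fagaf → fagafani.

fagafani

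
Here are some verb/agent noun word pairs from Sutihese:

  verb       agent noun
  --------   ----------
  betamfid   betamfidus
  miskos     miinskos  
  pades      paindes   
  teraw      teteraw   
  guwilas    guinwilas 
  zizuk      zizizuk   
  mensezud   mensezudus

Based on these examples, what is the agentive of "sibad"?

sibadus

guwilas and teraw both have last vowel 'a' yet inflect differently (guinwilas, teteraw), so the last vowel is not what conditions the rule; the final letter is.
"sibad" ends in -d. The stems ending in -d (betamfid → betamfidus, mensezud → mensezudus) add -us.
The other patterns: stems ending in -s insert -in- after the first vowel; stems ending in -k or -w repeat the first consonant+vowel as a prefix.
So sibad → sibadus.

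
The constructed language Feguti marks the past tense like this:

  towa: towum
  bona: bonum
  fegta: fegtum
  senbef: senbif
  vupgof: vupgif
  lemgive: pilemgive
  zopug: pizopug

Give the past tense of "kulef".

senbef and lemgive both have last vowel 'e' yet inflect differently (senbif, pilemgive), so the last vowel is not what conditions the rule; the final letter is.
"kulef" ends in -f. The stems ending in -f (senbef → senbif, vupgof → vupgif) change the last vowel to 'i'.
The other patterns: stems ending in -a drop the final letter and add -um; stems ending in -e or -g add the prefix pi-.
So kulef → kulif.

kulif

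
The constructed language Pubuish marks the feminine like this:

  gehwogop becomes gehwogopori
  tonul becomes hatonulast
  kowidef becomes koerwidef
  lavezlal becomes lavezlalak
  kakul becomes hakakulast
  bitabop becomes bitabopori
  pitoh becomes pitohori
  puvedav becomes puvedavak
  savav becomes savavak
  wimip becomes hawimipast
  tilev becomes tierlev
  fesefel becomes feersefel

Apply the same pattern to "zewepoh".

zewepohori

lavezlal and fesefel both end in -l yet inflect differently (lavezlalak, feersefel), so the final letter is not what conditions the rule; the last vowel is.
"zewepoh" has last vowel 'o'. The stems whose last vowel is 'o' (pitoh → pitohori, bitabop → bitabopori, gehwogop → gehwogopori) add -ori.
The other patterns: stems whose last vowel is 'a' add -ak; stems whose last vowel is 'e' insert -er- after the first vowel; stems whose last vowel is 'i' or 'u' add ha- … -ast around the stem.
So zewepoh → zewepohori.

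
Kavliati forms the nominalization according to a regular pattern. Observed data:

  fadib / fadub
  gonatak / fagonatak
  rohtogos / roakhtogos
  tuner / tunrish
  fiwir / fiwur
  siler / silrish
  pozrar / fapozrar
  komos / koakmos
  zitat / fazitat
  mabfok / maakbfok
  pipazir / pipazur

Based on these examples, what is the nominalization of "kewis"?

kewus

gonatak and mabfok both end in -k yet inflect differently (fagonatak, maakbfok), so the final letter is not what conditions the rule; the last vowel is.
"kewis" has last vowel 'i'. The stems whose last vowel is 'i' (fiwir → fiwur, pipazir → pipazur, fadib → fadub) change the last vowel to 'u'.
The other patterns: stems whose last vowel is 'a' add the prefix fa-; stems whose last vowel is 'o' insert -ak- after the first vowel; stems whose last vowel is 'e' delete the last vowel and add -ish.
So kewis → kewus.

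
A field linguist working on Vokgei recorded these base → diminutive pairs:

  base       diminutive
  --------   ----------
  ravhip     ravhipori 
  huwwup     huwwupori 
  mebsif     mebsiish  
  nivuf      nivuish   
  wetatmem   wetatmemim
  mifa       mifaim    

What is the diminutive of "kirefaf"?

kirefaish

ravhip and mebsif both have last vowel 'i' yet inflect differently (ravhipori, mebsiish), so the last vowel is not what conditions the rule; the final letter is.
"kirefaf" ends in -f. The stems ending in -f (mebsif → mebsiish, nivuf → nivuish) drop the final letter and add -ish.
The other patterns: stems ending in -p add -ori; stems ending in -a or -m add -im.
So kirefaf → kirefaish.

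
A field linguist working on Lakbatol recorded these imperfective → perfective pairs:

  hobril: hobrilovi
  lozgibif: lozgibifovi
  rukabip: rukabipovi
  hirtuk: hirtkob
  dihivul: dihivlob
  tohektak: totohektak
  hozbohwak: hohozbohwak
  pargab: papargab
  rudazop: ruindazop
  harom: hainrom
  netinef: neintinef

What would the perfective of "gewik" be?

hobril and dihivul both end in -l yet inflect differently (hobrilovi, dihivlob), so the final letter is not what conditions the rule; the last vowel is.
"gewik" has last vowel 'i'. The stems whose last vowel is 'i' (hobril → hobrilovi, lozgibif → lozgibifovi, rukabip → rukabipovi) add -ovi.
So gewik → gewikovi.

gewikovi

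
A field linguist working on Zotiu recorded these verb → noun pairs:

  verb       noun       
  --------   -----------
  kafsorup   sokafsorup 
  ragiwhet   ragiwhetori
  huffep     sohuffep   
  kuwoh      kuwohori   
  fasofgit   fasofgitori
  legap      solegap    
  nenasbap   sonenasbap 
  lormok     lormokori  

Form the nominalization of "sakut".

huffep and ragiwhet both have last vowel 'e' yet inflect differently (sohuffep, ragiwhetori), so the last vowel is not what conditions the rule; the final letter is.
"sakut" ends in -t. The stems ending in -t (fasofgit → fasofgitori, ragiwhet → ragiwhetori) add -ori.
So sakut → sakutori.

sakutori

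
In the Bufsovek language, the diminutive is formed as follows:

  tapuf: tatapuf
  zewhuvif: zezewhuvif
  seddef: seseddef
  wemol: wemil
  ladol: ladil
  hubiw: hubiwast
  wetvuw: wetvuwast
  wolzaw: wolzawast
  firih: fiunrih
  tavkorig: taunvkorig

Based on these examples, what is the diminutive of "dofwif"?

dodofwif

zewhuvif and hubiw both have last vowel 'i' yet inflect differently (zezewhuvif, hubiwast), so the last vowel is not what conditions the rule; the final letter is.
"dofwif" ends in -f. The stems ending in -f (tapuf → tatapuf, zewhuvif → zezewhuvif, seddef → seseddef) repeat the first consonant+vowel as a prefix.
The other patterns: stems ending in -l change the last vowel to 'i'; stems ending in -w add -ast; stems ending in -g or -h insert -un- after the first vowel.
So dofwif → dodofwif.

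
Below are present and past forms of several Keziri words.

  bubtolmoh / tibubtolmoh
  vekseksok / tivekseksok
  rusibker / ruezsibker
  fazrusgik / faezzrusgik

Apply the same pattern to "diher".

"diher" has last vowel 'e'. The one such stem in the data (rusibker → ruezsibker) inserts -ez- after the first vowel (as does fazrusgik), so the same rule applies.
The other pattern: stems whose last vowel is 'o' add the prefix ti-.
So diher → diezher.

diezher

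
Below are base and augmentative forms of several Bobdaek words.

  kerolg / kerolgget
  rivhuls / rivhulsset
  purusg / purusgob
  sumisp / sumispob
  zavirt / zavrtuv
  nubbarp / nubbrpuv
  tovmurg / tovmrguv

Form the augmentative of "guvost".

"guvost" has second-to-last letter 's'. The stems whose second-to-last letter is 's' (purusg → purusgob, sumisp → sumispob) add -ob.
So guvost → guvostob.

guvostob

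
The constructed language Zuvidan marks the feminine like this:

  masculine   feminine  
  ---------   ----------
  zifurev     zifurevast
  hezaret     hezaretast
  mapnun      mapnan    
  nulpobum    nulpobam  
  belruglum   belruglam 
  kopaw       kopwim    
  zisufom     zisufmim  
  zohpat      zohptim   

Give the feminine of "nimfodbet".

nulpobum and zisufom both end in -m yet inflect differently (nulpobam, zisufmim), so the final letter is not what conditions the rule; the last vowel is.
"nimfodbet" has last vowel 'e'. The stems whose last vowel is 'e' (zifurev → zifurevast, hezaret → hezaretast) add -ast.
The other patterns: stems whose last vowel is 'u' change the last vowel to 'a'; stems whose last vowel is 'a' or 'o' delete the last vowel and add -im.
So nimfodbet → nimfodbetast.

nimfodbetast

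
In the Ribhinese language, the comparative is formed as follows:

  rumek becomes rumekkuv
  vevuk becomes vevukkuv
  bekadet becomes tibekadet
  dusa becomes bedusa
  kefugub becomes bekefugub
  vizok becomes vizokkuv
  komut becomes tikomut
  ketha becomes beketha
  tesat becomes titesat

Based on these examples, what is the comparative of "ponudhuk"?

ponudhukkuv

komut and vevuk both have last vowel 'u' yet inflect differently (tikomut, vevukkuv), so the last vowel is not what conditions the rule; the final letter is.
"ponudhuk" ends in -k. The stems ending in -k (vevuk → vevukkuv, vizok → vizokkuv, rumek → rumekkuv) double the final consonant and add -uv.
So ponudhuk → ponudhukkuv.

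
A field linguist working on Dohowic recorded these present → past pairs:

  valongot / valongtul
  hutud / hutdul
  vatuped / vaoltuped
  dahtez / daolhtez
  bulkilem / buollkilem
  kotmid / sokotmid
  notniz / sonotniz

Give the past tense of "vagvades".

hutud and vatuped both end in -d yet inflect differently (hutdul, vaoltuped), so the final letter is not what conditions the rule; the last vowel is.
"vagvades" has last vowel 'e'. The stems whose last vowel is 'e' (vatuped → vaoltuped, dahtez → daolhtez, bulkilem → buollkilem) insert -ol- after the first vowel.
The other patterns: stems whose last vowel is 'o' or 'u' delete the last vowel and add -ul; stems whose last vowel is 'i' add the prefix so-.
So vagvades → vaolgvades.

vaolgvades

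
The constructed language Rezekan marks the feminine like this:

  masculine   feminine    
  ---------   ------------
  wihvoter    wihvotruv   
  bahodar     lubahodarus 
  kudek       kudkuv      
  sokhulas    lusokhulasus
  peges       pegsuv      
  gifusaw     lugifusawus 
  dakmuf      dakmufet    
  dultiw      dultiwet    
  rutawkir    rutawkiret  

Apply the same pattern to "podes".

sokhulas and peges both end in -s yet inflect differently (lusokhulasus, pegsuv), so the final letter is not what conditions the rule; the last vowel is.
"podes" has last vowel 'e'. The stems whose last vowel is 'e' (peges → pegsuv, wihvoter → wihvotruv, kudek → kudkuv) delete the last vowel and add -uv.
So podes → podsuv.

podsuv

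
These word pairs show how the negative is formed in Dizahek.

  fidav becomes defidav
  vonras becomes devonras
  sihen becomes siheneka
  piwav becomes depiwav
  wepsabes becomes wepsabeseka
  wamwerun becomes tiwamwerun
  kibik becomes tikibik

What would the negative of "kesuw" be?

"kesuw" has last vowel 'u'. The one such stem in the data (wamwerun → tiwamwerun) adds the prefix ti-, so the same rule applies.
The other patterns: stems whose last vowel is 'a' add the prefix de-; stems whose last vowel is 'e' add -eka.
So kesuw → tikesuw.

tikesuw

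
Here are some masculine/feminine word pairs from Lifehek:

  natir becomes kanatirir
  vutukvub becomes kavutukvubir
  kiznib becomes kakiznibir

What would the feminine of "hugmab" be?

kahugmabir

Every pair shown (natir → kanatirir, vutukvub → kavutukvubir, kiznib → kakiznibir) follows the same rule: add ka- … -ir around the stem.
So hugmab → kahugmabir.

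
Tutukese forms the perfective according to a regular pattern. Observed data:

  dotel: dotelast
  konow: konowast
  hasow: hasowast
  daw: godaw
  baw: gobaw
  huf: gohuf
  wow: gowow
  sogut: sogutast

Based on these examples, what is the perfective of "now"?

gonow

"now" has 1 vowel. The stems with 1 vowel (baw → gobaw, wow → gowow, daw → godaw) add the prefix go-.
So now → gonow.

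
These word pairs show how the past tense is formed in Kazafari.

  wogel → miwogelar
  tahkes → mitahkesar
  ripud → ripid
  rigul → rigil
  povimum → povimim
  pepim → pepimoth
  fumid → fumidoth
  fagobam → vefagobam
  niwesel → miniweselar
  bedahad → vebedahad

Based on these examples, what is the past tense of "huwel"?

"huwel" has last vowel 'e'. The stems whose last vowel is 'e' (niwesel → miniweselar, wogel → miwogelar, tahkes → mitahkesar) add mi- … -ar around the stem.
So huwel → mihuwelar.

mihuwelar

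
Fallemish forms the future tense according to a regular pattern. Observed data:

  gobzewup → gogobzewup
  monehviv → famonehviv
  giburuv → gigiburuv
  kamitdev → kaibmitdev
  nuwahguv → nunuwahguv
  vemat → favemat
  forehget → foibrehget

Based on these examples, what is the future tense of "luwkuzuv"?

"luwkuzuv" has last vowel 'u'. The stems whose last vowel is 'u' (gobzewup → gogobzewup, nuwahguv → nunuwahguv, giburuv → gigiburuv) repeat the first consonant+vowel as a prefix.
So luwkuzuv → luluwkuzuv.

luluwkuzuv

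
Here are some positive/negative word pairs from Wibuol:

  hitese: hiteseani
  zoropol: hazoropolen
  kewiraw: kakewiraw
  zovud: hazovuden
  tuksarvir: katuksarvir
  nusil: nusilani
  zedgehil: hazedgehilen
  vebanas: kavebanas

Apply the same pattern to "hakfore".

hakforeani

nusil and zedgehil both end in -l yet inflect differently (nusilani, hazedgehilen), so the final letter is not what conditions the rule; the first letter is.
"hakfore" begins with h-. The one such stem in the data (hitese → hiteseani) adds -ani, so the same rule applies.
The other patterns: stems beginning with z- add ha- … -en around the stem; stems beginning with k-, t- or v- add the prefix ka-.
So hakfore → hakforeani.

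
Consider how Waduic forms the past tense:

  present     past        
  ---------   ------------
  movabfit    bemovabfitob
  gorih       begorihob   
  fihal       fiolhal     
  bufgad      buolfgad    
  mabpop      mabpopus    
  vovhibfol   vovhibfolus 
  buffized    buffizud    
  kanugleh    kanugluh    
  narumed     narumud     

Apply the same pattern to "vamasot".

fihal and vovhibfol both end in -l yet inflect differently (fiolhal, vovhibfolus), so the final letter is not what conditions the rule; the last vowel is.
"vamasot" has last vowel 'o'. The stems whose last vowel is 'o' (mabpop → mabpopus, vovhibfol → vovhibfolus) add -us.
So vamasot → vamasotus.

vamasotus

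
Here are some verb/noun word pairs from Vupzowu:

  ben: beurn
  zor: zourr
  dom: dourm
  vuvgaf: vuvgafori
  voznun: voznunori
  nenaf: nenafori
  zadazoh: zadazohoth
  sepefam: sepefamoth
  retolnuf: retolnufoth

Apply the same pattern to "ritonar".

"ritonar" has 3 vowels. The stems with 3 vowels (zadazoh → zadazohoth, sepefam → sepefamoth, retolnuf → retolnufoth) add -oth.
So ritonar → ritonaroth.

ritonaroth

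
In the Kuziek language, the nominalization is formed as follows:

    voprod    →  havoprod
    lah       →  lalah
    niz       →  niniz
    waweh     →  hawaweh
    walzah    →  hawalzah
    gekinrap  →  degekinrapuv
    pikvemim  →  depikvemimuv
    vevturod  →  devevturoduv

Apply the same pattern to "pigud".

lah and walzah both end in -h yet inflect differently (lalah, hawalzah), so the final letter is not what conditions the rule; the number of vowels is.
"pigud" has 2 vowels. The stems with 2 vowels (voprod → havoprod, walzah → hawalzah, waweh → hawaweh) add the prefix ha-.
So pigud → hapigud.

hapigud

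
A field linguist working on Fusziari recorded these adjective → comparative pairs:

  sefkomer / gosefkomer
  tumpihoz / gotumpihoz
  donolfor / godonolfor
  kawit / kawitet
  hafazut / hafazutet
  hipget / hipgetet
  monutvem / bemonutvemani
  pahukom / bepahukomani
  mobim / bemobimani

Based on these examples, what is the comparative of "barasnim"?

bebarasnimani

sefkomer and hipget both have last vowel 'e' yet inflect differently (gosefkomer, hipgetet), so the last vowel is not what conditions the rule; the final letter is.
"barasnim" ends in -m. The stems ending in -m (monutvem → bemonutvemani, pahukom → bepahukomani, mobim → bemobimani) add be- … -ani around the stem.
The other patterns: stems ending in -r or -z add the prefix go-; stems ending in -t add -et.
So barasnim → bebarasnimani.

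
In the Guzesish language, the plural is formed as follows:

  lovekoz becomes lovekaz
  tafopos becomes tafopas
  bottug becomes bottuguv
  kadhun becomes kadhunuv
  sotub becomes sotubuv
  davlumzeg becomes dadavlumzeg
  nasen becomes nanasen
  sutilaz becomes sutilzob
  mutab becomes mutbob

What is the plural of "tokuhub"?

tokuhubuv

"tokuhub" has last vowel 'u'. The stems whose last vowel is 'u' (bottug → bottuguv, kadhun → kadhunuv, sotub → sotubuv) add -uv.
So tokuhub → tokuhubuv.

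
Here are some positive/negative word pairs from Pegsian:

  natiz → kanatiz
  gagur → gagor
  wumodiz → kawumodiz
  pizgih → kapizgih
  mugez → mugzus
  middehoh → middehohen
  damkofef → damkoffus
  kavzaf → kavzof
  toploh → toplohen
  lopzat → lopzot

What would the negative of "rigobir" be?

karigobir

wumodiz and mugez both end in -z yet inflect differently (kawumodiz, mugzus), so the final letter is not what conditions the rule; the last vowel is.
"rigobir" has last vowel 'i'. The stems whose last vowel is 'i' (wumodiz → kawumodiz, natiz → kanatiz, pizgih → kapizgih) add the prefix ka-.
The other patterns: stems whose last vowel is 'e' delete the last vowel and add -us; stems whose last vowel is 'o' add -en; stems whose last vowel is 'a' or 'u' change the last vowel to 'o'.
So rigobir → karigobir.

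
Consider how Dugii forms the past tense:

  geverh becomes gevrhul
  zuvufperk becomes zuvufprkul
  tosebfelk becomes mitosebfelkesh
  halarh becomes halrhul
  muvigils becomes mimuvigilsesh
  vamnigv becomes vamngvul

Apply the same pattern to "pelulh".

mipelulhesh

tosebfelk and zuvufperk both end in -k yet inflect differently (mitosebfelkesh, zuvufprkul), so the final letter is not what conditions the rule; the second-to-last letter is.
"pelulh" has second-to-last letter 'l'. The stems whose second-to-last letter is 'l' (muvigils → mimuvigilsesh, tosebfelk → mitosebfelkesh) add mi- … -esh around the stem.
The other pattern: stems whose second-to-last letter is 'g' or 'r' delete the last vowel and add -ul.
So pelulh → mipelulhesh.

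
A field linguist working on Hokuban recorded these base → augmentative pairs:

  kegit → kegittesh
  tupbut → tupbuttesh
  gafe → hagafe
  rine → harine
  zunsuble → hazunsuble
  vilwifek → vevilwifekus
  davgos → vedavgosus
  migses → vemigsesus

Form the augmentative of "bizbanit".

"bizbanit" ends in -t. The stems ending in -t (kegit → kegittesh, tupbut → tupbuttesh) double the final consonant and add -esh.
So bizbanit → bizbanittesh.

bizbanittesh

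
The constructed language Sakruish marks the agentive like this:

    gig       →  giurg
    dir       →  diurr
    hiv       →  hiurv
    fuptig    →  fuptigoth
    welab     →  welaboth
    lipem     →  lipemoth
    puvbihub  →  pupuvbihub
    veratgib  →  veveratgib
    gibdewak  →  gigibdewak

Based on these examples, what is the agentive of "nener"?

gig and fuptig both end in -g yet inflect differently (giurg, fuptigoth), so the final letter is not what conditions the rule; the number of vowels is.
"nener" has 2 vowels. The stems with 2 vowels (fuptig → fuptigoth, welab → welaboth, lipem → lipemoth) add -oth.
The other patterns: stems with 1 vowel insert -ur- after the first vowel; stems with 3 vowels repeat the first consonant+vowel as a prefix.
So nener → neneroth.

neneroth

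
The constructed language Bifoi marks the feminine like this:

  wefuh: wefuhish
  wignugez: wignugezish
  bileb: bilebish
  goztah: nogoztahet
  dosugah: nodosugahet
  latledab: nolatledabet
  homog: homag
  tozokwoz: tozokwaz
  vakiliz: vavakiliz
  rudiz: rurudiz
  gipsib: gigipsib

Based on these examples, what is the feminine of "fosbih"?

wefuh and goztah both end in -h yet inflect differently (wefuhish, nogoztahet), so the final letter is not what conditions the rule; the last vowel is.
"fosbih" has last vowel 'i'. The stems whose last vowel is 'i' (vakiliz → vavakiliz, rudiz → rurudiz, gipsib → gigipsib) repeat the first consonant+vowel as a prefix.
The other patterns: stems whose last vowel is 'e' or 'u' add -ish; stems whose last vowel is 'a' add no- … -et around the stem; stems whose last vowel is 'o' change the last vowel to 'a'.
So fosbih → fofosbih.

fofosbih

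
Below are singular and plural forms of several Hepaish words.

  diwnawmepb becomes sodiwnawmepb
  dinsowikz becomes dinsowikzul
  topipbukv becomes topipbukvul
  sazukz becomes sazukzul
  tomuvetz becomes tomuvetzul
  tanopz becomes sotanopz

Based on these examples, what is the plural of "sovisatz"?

tanopz and dinsowikz both end in -z yet inflect differently (sotanopz, dinsowikzul), so the final letter is not what conditions the rule; the second-to-last letter is.
"sovisatz" has second-to-last letter 't'. The one such stem in the data (tomuvetz → tomuvetzul) adds -ul, so the same rule applies.
So sovisatz → sovisatzul.

sovisatzul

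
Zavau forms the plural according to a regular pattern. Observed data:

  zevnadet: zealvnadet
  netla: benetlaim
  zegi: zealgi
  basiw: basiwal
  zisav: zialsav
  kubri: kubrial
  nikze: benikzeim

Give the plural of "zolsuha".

zoallsuha

"zolsuha" begins with z-. The stems beginning with z- (zevnadet → zealvnadet, zisav → zialsav, zegi → zealgi) insert -al- after the first vowel.
So zolsuha → zoallsuha.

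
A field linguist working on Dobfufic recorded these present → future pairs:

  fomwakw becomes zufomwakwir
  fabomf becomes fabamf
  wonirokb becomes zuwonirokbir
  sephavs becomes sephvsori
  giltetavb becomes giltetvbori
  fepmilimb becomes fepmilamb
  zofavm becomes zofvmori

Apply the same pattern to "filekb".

zufilekbir

fepmilimb and wonirokb both end in -b yet inflect differently (fepmilamb, zuwonirokbir), so the final letter is not what conditions the rule; the second-to-last letter is.
"filekb" has second-to-last letter 'k'. The stems whose second-to-last letter is 'k' (fomwakw → zufomwakwir, wonirokb → zuwonirokbir) add zu- … -ir around the stem.
So filekb → zufilekbir.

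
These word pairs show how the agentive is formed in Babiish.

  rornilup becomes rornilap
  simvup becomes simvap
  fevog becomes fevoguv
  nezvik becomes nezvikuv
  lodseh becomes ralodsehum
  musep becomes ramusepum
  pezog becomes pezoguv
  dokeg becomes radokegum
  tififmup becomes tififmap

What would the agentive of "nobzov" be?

nobzovuv

simvup and musep both end in -p yet inflect differently (simvap, ramusepum), so the final letter is not what conditions the rule; the last vowel is.
"nobzov" has last vowel 'o'. The stems whose last vowel is 'o' (fevog → fevoguv, pezog → pezoguv) add -uv.
The other patterns: stems whose last vowel is 'u' change the last vowel to 'a'; stems whose last vowel is 'e' add ra- … -um around the stem.
So nobzov → nobzovuv.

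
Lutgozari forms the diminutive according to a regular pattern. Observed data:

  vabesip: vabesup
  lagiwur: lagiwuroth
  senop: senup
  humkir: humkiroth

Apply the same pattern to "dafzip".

vabesip and humkir both have last vowel 'i' yet inflect differently (vabesup, humkiroth), so the last vowel is not what conditions the rule; the final letter is.
"dafzip" ends in -p. The stems ending in -p (senop → senup, vabesip → vabesup) change the last vowel to 'u'.
So dafzip → dafzup.

dafzup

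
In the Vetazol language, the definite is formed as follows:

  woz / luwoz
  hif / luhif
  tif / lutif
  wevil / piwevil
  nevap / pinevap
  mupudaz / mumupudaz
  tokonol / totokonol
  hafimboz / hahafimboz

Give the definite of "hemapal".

hehemapal

"hemapal" has 3 vowels. The stems with 3 vowels (mupudaz → mumupudaz, tokonol → totokonol, hafimboz → hahafimboz) repeat the first consonant+vowel as a prefix.
So hemapal → hehemapal.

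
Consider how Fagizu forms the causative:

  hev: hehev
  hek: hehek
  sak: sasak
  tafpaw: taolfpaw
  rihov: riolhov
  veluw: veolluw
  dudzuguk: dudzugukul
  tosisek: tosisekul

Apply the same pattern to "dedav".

deoldav

hev and rihov both end in -v yet inflect differently (hehev, riolhov), so the final letter is not what conditions the rule; the number of vowels is.
"dedav" has 2 vowels. The stems with 2 vowels (tafpaw → taolfpaw, rihov → riolhov, veluw → veolluw) insert -ol- after the first vowel.
So dedav → deoldav.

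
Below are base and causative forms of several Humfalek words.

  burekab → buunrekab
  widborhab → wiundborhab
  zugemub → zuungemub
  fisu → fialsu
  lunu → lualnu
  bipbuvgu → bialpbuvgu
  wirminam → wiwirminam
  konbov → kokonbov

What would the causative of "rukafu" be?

"rukafu" ends in -u. The stems ending in -u (fisu → fialsu, lunu → lualnu, bipbuvgu → bialpbuvgu) insert -al- after the first vowel.
The other patterns: stems ending in -b insert -un- after the first vowel; stems ending in -m or -v repeat the first consonant+vowel as a prefix.
So rukafu → rualkafu.

rualkafu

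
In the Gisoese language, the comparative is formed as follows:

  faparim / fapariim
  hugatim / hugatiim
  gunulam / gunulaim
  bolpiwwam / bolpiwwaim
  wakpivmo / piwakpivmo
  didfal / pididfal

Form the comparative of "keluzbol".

pikeluzbol

gunulam and didfal both have last vowel 'a' yet inflect differently (gunulaim, pididfal), so the last vowel is not what conditions the rule; the final letter is.
"keluzbol" ends in -l. The one such stem in the data (didfal → pididfal) adds the prefix pi-, so the same rule applies.
So keluzbol → pikeluzbol.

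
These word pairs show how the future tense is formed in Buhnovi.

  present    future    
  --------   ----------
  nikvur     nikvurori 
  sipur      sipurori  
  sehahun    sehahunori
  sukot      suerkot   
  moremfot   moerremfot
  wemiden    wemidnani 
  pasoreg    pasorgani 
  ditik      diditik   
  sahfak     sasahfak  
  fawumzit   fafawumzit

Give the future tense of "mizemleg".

sehahun and wemiden both end in -n yet inflect differently (sehahunori, wemidnani), so the final letter is not what conditions the rule; the last vowel is.
"mizemleg" has last vowel 'e'. The stems whose last vowel is 'e' (wemiden → wemidnani, pasoreg → pasorgani) delete the last vowel and add -ani.
The other patterns: stems whose last vowel is 'u' add -ori; stems whose last vowel is 'o' insert -er- after the first vowel; stems whose last vowel is 'a' or 'i' repeat the first consonant+vowel as a prefix.
So mizemleg → mizemlgani.

mizemlgani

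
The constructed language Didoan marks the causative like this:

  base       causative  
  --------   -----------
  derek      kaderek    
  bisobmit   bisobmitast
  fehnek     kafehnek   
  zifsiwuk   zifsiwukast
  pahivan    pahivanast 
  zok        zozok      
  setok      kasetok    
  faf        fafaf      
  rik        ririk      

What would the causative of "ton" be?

"ton" has 1 vowel. The stems with 1 vowel (rik → ririk, faf → fafaf, zok → zozok) repeat the first consonant+vowel as a prefix.
The other patterns: stems with 2 vowels add the prefix ka-; stems with 3 vowels add -ast.
So ton → toton.

toton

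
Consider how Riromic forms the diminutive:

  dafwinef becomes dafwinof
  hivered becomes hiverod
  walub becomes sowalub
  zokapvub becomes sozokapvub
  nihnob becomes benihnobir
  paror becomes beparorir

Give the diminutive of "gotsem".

walub and nihnob both end in -b yet inflect differently (sowalub, benihnobir), so the final letter is not what conditions the rule; the last vowel is.
"gotsem" has last vowel 'e'. The stems whose last vowel is 'e' (dafwinef → dafwinof, hivered → hiverod) change the last vowel to 'o'.
The other patterns: stems whose last vowel is 'u' add the prefix so-; stems whose last vowel is 'o' add be- … -ir around the stem.
So gotsem → gotsom.

gotsom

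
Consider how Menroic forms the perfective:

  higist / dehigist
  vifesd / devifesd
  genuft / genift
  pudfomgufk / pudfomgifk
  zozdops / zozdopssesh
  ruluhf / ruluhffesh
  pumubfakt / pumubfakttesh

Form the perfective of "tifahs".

tifahssesh

higist and genuft both end in -t yet inflect differently (dehigist, genift), so the final letter is not what conditions the rule; the second-to-last letter is.
"tifahs" has second-to-last letter 'h'. The one such stem in the data (ruluhf → ruluhffesh) doubles the final consonant and adds -esh (as do zozdops, pumubfakt), so the same rule applies.
The other patterns: stems whose second-to-last letter is 's' add the prefix de-; stems whose second-to-last letter is 'f' change the last vowel to 'i'.
So tifahs → tifahssesh.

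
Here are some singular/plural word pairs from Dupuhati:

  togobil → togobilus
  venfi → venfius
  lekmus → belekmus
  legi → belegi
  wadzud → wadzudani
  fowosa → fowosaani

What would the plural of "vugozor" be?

vugozorus

venfi and legi both end in -i yet inflect differently (venfius, belegi), so the final letter is not what conditions the rule; the first letter is.
"vugozor" begins with v-. The one such stem in the data (venfi → venfius) adds -us, so the same rule applies.
So vugozor → vugozorus.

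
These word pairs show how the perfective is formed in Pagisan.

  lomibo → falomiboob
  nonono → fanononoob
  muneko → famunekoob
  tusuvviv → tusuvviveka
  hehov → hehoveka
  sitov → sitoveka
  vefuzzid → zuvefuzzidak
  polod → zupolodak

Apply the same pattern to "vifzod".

lomibo and hehov both have last vowel 'o' yet inflect differently (falomiboob, hehoveka), so the last vowel is not what conditions the rule; the final letter is.
"vifzod" ends in -d. The stems ending in -d (vefuzzid → zuvefuzzidak, polod → zupolodak) add zu- … -ak around the stem.
The other patterns: stems ending in -o add fa- … -ob around the stem; stems ending in -v add -eka.
So vifzod → zuvifzodak.

zuvifzodak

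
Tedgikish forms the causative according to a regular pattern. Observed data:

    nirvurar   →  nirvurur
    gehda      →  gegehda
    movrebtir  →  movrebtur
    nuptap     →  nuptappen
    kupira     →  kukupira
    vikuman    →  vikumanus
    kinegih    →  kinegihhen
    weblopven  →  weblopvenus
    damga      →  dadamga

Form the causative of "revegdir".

revegdur

kupira and nirvurar both have last vowel 'a' yet inflect differently (kukupira, nirvurur), so the last vowel is not what conditions the rule; the final letter is.
"revegdir" ends in -r. The stems ending in -r (nirvurar → nirvurur, movrebtir → movrebtur) change the last vowel to 'u'.
So revegdir → revegdur.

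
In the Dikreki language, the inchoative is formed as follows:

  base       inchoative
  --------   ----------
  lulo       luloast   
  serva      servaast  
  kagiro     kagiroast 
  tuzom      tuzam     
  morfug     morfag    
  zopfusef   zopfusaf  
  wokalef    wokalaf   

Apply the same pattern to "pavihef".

pavihaf

lulo and tuzom both have last vowel 'o' yet inflect differently (luloast, tuzam), so the last vowel is not what conditions the rule; whether the stem ends in a vowel or a consonant is.
"pavihef" ends in a consonant. The stems ending in a consonant (tuzom → tuzam, morfug → morfag, zopfusef → zopfusaf) change the last vowel to 'a'.
The other pattern: stems ending in a vowel add -ast.
So pavihef → pavihaf.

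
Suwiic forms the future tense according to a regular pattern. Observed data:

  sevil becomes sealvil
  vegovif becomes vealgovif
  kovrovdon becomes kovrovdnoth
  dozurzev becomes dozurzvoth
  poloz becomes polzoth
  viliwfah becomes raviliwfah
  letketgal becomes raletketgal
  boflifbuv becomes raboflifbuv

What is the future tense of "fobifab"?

sevil and letketgal both end in -l yet inflect differently (sealvil, raletketgal), so the final letter is not what conditions the rule; the last vowel is.
"fobifab" has last vowel 'a'. The stems whose last vowel is 'a' (viliwfah → raviliwfah, letketgal → raletketgal) add the prefix ra-.
So fobifab → rafobifab.

rafobifab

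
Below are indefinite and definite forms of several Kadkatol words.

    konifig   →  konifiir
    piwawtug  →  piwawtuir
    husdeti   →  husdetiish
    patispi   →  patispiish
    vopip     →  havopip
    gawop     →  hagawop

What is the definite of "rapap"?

harapap

konifig and husdeti both have last vowel 'i' yet inflect differently (konifiir, husdetiish), so the last vowel is not what conditions the rule; the final letter is.
"rapap" ends in -p. The stems ending in -p (vopip → havopip, gawop → hagawop) add the prefix ha-.
So rapap → harapap.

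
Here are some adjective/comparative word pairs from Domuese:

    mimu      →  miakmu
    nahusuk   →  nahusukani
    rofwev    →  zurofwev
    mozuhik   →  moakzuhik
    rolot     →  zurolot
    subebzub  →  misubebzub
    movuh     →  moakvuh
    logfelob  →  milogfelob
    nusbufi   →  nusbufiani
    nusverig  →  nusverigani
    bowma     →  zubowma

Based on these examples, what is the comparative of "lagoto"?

milagoto

"lagoto" begins with l-. The one such stem in the data (logfelob → milogfelob) adds the prefix mi-, so the same rule applies.
So lagoto → milagoto.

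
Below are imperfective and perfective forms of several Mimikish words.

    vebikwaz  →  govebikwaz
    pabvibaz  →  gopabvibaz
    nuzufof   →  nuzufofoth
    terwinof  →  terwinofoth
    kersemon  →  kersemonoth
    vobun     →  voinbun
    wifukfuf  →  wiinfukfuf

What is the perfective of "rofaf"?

kersemon and vobun both end in -n yet inflect differently (kersemonoth, voinbun), so the final letter is not what conditions the rule; the last vowel is.
"rofaf" has last vowel 'a'. The stems whose last vowel is 'a' (vebikwaz → govebikwaz, pabvibaz → gopabvibaz) add the prefix go-.
The other patterns: stems whose last vowel is 'o' add -oth; stems whose last vowel is 'u' insert -in- after the first vowel.
So rofaf → gorofaf.

gorofaf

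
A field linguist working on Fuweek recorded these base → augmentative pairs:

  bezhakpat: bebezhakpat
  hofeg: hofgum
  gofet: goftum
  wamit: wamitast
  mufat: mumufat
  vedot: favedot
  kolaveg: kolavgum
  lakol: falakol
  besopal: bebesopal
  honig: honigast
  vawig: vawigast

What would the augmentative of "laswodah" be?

lalaswodah

vedot and bezhakpat both end in -t yet inflect differently (favedot, bebezhakpat), so the final letter is not what conditions the rule; the last vowel is.
"laswodah" has last vowel 'a'. The stems whose last vowel is 'a' (bezhakpat → bebezhakpat, mufat → mumufat, besopal → bebesopal) repeat the first consonant+vowel as a prefix.
So laswodah → lalaswodah.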